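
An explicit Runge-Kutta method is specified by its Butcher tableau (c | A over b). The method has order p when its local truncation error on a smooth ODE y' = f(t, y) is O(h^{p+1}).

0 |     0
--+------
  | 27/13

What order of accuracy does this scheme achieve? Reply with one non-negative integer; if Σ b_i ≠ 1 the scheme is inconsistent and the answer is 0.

0

b = (27/13)
c = (0)
Σ b_i: 27/13·1 = 27/13 ≠ 1 ⇒ order 0.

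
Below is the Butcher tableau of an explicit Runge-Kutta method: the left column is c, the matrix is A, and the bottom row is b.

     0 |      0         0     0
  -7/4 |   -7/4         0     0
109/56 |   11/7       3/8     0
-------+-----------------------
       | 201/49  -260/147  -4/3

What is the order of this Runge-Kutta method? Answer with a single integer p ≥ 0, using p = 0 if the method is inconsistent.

b = (201/49, -260/147, -4/3)
c = (0, -7/4, 109/56)
Ac = (0, 0, -21/32)
Σ b_i: 201/49·1 + (-260/147)·1 + (-4/3)·1 = 1 ✓
b·c: (-260/147)·(-7/4) + (-4/3)·109/56 = 1/2 ✓
b·c²: (-260/147)·49/16 + (-4/3)·11881/3136 = -8207/784 ≠ 1/3 ⇒ order 2.
b·Ac: (-4/3)·(-21/32) = 7/8 ≠ 1/6

2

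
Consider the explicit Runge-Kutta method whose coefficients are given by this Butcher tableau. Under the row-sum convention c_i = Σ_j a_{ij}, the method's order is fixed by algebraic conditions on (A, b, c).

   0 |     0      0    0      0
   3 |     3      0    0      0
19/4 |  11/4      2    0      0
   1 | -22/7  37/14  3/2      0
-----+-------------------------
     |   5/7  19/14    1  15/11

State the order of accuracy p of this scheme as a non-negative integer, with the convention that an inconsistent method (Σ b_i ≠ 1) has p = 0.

0

b = (5/7, 19/14, 1, 15/11)
c = (0, 3, 19/4, 1)
Ac = (0, 0, 6, 843/56)
Σ b_i: 5/7·1 + 19/14·1 + 1·1 + 15/11·1 = 683/154 ≠ 1 ⇒ order 0.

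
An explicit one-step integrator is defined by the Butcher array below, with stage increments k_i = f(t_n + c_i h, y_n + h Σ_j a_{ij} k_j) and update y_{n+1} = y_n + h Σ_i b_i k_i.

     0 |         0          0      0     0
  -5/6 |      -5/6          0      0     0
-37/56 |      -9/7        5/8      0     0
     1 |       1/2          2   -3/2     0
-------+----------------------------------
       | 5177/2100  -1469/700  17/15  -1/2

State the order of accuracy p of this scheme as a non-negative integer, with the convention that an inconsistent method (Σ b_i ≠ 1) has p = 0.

b = (5177/2100, -1469/700, 17/15, -1/2)
c = (0, -5/6, -37/56, 1)
Ac = (0, 0, -25/48, -227/336)
Σ b_i: 5177/2100·1 + (-1469/700)·1 + 17/15·1 + (-1/2)·1 = 1 ✓
b·c: (-1469/700)·(-5/6) + 17/15·(-37/56) + (-1/2)·1 = 1/2 ✓
b·c²: (-1469/700)·25/36 + 17/15·1369/3136 + (-1/2)·1 = -206401/141120 ≠ 1/3 ⇒ order 2.
b·Ac: 17/15·(-25/48) + (-1/2)·(-227/336) = -509/2016 ≠ 1/6

2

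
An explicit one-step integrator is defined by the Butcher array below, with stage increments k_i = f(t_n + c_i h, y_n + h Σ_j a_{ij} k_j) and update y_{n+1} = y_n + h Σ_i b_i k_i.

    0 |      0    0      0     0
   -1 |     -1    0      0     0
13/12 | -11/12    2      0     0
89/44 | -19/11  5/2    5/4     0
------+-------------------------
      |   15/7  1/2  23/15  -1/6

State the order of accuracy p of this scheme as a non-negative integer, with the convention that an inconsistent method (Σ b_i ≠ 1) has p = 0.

b = (15/7, 1/2, 23/15, -1/6)
c = (0, -1, 13/12, 89/44)
Ac = (0, 0, -2, -55/48)
Σ b_i: 15/7·1 + 1/2·1 + 23/15·1 + (-1/6)·1 = 421/105 ≠ 1 ⇒ order 0.

0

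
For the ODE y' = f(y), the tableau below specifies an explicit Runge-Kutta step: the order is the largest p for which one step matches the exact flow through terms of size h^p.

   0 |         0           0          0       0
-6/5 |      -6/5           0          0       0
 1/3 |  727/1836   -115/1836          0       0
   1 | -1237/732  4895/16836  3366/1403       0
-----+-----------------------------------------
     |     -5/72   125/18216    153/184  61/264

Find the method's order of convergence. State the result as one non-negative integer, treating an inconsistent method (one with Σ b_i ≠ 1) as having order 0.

b = (-5/72, 125/18216, 153/184, 61/264)
c = (0, -6/5, 1/3, 1)
Ac = (0, 0, 23/306, 55/122)
Σ b_i: (-5/72)·1 + 125/18216·1 + 153/184·1 + 61/264·1 = 1 ✓
b·c: 125/18216·(-6/5) + 153/184·1/3 + 61/264·1 = 1/2 ✓
b·c²: 125/18216·36/25 + 153/184·1/9 + 61/264·1 = 1/3 ✓
b·Ac: 153/184·23/306 + 61/264·55/122 = 1/6 ✓
b·c³: 125/18216·(-216/125) + 153/184·1/27 + 61/264·1 = 1/4 ✓
b·(c∘Ac): 153/184·23/918 + 61/264·55/122 = 1/8 ✓
b·Ac²: 153/184·(-23/255) + 61/264·209/305 = 1/12 ✓
b·A²c: 61/264·11/61 = 1/24 ✓; 4 stages ⇒ order 4.

4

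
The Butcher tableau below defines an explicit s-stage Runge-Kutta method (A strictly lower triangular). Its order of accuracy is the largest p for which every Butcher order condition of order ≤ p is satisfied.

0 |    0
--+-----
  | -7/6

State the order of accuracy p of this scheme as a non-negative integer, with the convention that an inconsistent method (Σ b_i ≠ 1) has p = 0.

0

b = (-7/6)
c = (0)
Σ b_i: (-7/6)·1 = -7/6 ≠ 1 ⇒ order 0.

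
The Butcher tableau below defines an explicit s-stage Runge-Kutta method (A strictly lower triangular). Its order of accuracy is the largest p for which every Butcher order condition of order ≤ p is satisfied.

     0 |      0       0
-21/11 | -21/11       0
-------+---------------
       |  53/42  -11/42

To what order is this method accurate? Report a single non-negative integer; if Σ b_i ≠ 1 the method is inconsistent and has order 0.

2

b = (53/42, -11/42)
c = (0, -21/11)
Σ b_i: 53/42·1 + (-11/42)·1 = 1 ✓
b·c: (-11/42)·(-21/11) = 1/2 ✓; 2 stages ⇒ order 2.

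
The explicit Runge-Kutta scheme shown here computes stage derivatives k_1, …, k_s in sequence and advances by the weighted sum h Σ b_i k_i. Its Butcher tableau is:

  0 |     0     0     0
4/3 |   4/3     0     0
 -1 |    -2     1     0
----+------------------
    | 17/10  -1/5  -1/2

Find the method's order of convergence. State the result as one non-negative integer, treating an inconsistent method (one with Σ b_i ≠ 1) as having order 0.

1

b = (17/10, -1/5, -1/2)
c = (0, 4/3, -1)
Ac = (0, 0, 4/3)
Σ b_i: 17/10·1 + (-1/5)·1 + (-1/2)·1 = 1 ✓
b·c: (-1/5)·4/3 + (-1/2)·(-1) = 7/30 ≠ 1/2 ⇒ order 1.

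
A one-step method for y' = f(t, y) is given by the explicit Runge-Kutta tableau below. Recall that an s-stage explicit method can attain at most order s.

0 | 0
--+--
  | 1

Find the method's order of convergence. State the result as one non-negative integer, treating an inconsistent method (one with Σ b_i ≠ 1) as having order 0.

b = (1)
c = (0)
Σ b_i: 1·1 = 1 ✓; 1 stage ⇒ order 1.

1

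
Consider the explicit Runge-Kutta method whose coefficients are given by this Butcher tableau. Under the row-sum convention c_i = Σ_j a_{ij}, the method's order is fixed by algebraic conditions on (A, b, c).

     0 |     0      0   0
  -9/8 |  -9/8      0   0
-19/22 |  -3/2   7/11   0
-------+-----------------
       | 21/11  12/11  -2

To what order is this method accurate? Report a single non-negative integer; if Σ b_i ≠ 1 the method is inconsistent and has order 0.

b = (21/11, 12/11, -2)
c = (0, -9/8, -19/22)
Ac = (0, 0, -63/88)
Σ b_i: 21/11·1 + 12/11·1 + (-2)·1 = 1 ✓
b·c: 12/11·(-9/8) + (-2)·(-19/22) = 1/2 ✓
b·c²: 12/11·81/64 + (-2)·361/484 = -215/1936 ≠ 1/3 ⇒ order 2.
b·Ac: (-2)·(-63/88) = 63/44 ≠ 1/6

2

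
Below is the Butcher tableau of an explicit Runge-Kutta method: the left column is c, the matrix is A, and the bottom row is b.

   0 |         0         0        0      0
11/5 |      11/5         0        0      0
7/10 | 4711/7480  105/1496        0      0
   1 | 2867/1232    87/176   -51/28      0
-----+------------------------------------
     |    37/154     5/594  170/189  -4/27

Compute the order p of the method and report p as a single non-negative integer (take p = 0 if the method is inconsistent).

b = (37/154, 5/594, 170/189, -4/27)
c = (0, 11/5, 7/10, 1)
Ac = (0, 0, 21/136, -3/16)
Σ b_i: 37/154·1 + 5/594·1 + 170/189·1 + (-4/27)·1 = 1 ✓
b·c: 5/594·11/5 + 170/189·7/10 + (-4/27)·1 = 1/2 ✓
b·c²: 5/594·121/25 + 170/189·49/100 + (-4/27)·1 = 1/3 ✓
b·Ac: 170/189·21/136 + (-4/27)·(-3/16) = 1/6 ✓
b·c³: 5/594·1331/125 + 170/189·343/1000 + (-4/27)·1 = 1/4 ✓
b·(c∘Ac): 170/189·147/1360 + (-4/27)·(-3/16) = 1/8 ✓
b·Ac²: 170/189·231/680 + (-4/27)·3/2 = 1/12 ✓
b·A²c: (-4/27)·(-9/32) = 1/24 ✓; 4 stages ⇒ order 4.

4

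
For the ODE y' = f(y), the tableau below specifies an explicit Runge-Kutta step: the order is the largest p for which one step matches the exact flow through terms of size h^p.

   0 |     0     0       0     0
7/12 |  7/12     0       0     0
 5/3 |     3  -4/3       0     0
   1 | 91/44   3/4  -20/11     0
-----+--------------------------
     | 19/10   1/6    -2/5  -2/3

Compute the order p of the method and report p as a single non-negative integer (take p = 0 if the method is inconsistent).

1

b = (19/10, 1/6, -2/5, -2/3)
c = (0, 7/12, 5/3, 1)
Ac = (0, 0, -7/9, -1369/528)
Σ b_i: 19/10·1 + 1/6·1 + (-2/5)·1 + (-2/3)·1 = 1 ✓
b·c: 1/6·7/12 + (-2/5)·5/3 + (-2/3)·1 = -89/72 ≠ 1/2 ⇒ order 1.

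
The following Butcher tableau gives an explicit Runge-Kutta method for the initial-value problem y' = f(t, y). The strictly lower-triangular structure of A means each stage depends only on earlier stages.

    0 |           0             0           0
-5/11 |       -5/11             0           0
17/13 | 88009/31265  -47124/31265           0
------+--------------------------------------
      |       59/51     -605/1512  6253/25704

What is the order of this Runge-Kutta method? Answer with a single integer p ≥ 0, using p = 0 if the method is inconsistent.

3

b = (59/51, -605/1512, 6253/25704)
c = (0, -5/11, 17/13)
Ac = (0, 0, 4284/6253)
Σ b_i: 59/51·1 + (-605/1512)·1 + 6253/25704·1 = 1 ✓
b·c: (-605/1512)·(-5/11) + 6253/25704·17/13 = 1/2 ✓
b·c²: (-605/1512)·25/121 + 6253/25704·289/169 = 1/3 ✓
b·Ac: 6253/25704·4284/6253 = 1/6 ✓; 3 stages ⇒ order 3.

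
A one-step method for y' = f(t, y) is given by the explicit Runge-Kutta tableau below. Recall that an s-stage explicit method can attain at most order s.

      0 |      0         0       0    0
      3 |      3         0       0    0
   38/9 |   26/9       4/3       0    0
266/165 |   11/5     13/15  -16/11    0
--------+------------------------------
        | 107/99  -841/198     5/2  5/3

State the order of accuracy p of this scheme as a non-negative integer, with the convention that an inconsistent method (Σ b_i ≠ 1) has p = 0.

b = (107/99, -841/198, 5/2, 5/3)
c = (0, 3, 38/9, 266/165)
Ac = (0, 0, 4, -1753/495)
Σ b_i: 107/99·1 + (-841/198)·1 + 5/2·1 + 5/3·1 = 1 ✓
b·c: (-841/198)·3 + 5/2·38/9 + 5/3·266/165 = 1/2 ✓
b·c²: (-841/198)·9 + 5/2·1444/81 + 5/3·70756/27225 = 1045981/98010 ≠ 1/3 ⇒ order 2.
b·Ac: 5/2·4 + 5/3·(-1753/495) = 1217/297 ≠ 1/6

2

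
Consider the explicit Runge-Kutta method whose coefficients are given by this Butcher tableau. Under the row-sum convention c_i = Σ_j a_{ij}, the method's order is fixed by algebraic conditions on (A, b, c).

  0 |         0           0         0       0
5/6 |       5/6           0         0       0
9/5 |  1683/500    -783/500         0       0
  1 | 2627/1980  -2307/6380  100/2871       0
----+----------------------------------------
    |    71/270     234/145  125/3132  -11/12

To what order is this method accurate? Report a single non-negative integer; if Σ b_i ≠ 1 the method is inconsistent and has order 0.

4

b = (71/270, 234/145, 125/3132, -11/12)
c = (0, 5/6, 9/5, 1)
Ac = (0, 0, -261/200, -21/88)
Σ b_i: 71/270·1 + 234/145·1 + 125/3132·1 + (-11/12)·1 = 1 ✓
b·c: 234/145·5/6 + 125/3132·9/5 + (-11/12)·1 = 1/2 ✓
b·c²: 234/145·25/36 + 125/3132·81/25 + (-11/12)·1 = 1/3 ✓
b·Ac: 125/3132·(-261/200) + (-11/12)·(-21/88) = 1/6 ✓
b·c³: 234/145·125/216 + 125/3132·729/125 + (-11/12)·1 = 1/4 ✓
b·(c∘Ac): 125/3132·(-2349/1000) + (-11/12)·(-21/88) = 1/8 ✓
b·Ac²: 125/3132·(-87/80) + (-11/12)·(-73/528) = 1/12 ✓
b·A²c: (-11/12)·(-1/22) = 1/24 ✓; 4 stages ⇒ order 4.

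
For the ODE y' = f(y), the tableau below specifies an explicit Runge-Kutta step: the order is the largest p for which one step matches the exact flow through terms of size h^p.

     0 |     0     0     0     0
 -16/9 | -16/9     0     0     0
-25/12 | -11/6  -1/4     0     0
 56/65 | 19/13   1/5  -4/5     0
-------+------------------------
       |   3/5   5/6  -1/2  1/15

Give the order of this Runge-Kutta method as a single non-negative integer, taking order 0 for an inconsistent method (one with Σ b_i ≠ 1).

b = (3/5, 5/6, -1/2, 1/15)
c = (0, -16/9, -25/12, 56/65)
Ac = (0, 0, 4/9, 59/45)
Σ b_i: 3/5·1 + 5/6·1 + (-1/2)·1 + 1/15·1 = 1 ✓
b·c: 5/6·(-16/9) + (-1/2)·(-25/12) + 1/15·56/65 = -26843/70200 ≠ 1/2 ⇒ order 1.

1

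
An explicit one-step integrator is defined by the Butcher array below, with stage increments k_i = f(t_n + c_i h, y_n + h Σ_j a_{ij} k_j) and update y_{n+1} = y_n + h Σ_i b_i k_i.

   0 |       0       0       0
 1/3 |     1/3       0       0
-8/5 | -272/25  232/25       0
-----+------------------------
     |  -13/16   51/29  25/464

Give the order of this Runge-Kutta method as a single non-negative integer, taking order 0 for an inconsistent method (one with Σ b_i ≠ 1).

3

b = (-13/16, 51/29, 25/464)
c = (0, 1/3, -8/5)
Ac = (0, 0, 232/75)
Σ b_i: (-13/16)·1 + 51/29·1 + 25/464·1 = 1 ✓
b·c: 51/29·1/3 + 25/464·(-8/5) = 1/2 ✓
b·c²: 51/29·1/9 + 25/464·64/25 = 1/3 ✓
b·Ac: 25/464·232/75 = 1/6 ✓; 3 stages ⇒ order 3.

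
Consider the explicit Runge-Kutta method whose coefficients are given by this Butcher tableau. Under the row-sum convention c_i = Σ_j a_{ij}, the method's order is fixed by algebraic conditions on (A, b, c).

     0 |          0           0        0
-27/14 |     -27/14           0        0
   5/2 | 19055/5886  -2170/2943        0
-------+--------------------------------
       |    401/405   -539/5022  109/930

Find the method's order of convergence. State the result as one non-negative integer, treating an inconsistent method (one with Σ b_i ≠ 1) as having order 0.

3

b = (401/405, -539/5022, 109/930)
c = (0, -27/14, 5/2)
Ac = (0, 0, 155/109)
Σ b_i: 401/405·1 + (-539/5022)·1 + 109/930·1 = 1 ✓
b·c: (-539/5022)·(-27/14) + 109/930·5/2 = 1/2 ✓
b·c²: (-539/5022)·729/196 + 109/930·25/4 = 1/3 ✓
b·Ac: 109/930·155/109 = 1/6 ✓; 3 stages ⇒ order 3.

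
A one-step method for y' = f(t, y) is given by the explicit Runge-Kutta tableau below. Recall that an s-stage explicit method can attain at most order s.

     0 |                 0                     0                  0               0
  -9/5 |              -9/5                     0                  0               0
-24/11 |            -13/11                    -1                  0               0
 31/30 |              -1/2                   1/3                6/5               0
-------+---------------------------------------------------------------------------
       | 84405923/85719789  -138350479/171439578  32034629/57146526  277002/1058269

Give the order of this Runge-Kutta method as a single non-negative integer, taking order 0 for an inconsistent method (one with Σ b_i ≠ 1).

3

b = (84405923/85719789, -138350479/171439578, 32034629/57146526, 277002/1058269)
c = (0, -9/5, -24/11, 31/30)
Ac = (0, 0, 9/5, -177/55)
Σ b_i: 84405923/85719789·1 + (-138350479/171439578)·1 + 32034629/57146526·1 + 277002/1058269·1 = 1 ✓
b·c: (-138350479/171439578)·(-9/5) + 32034629/57146526·(-24/11) + 277002/1058269·31/30 = 1/2 ✓
b·c²: (-138350479/171439578)·81/25 + 32034629/57146526·576/121 + 277002/1058269·961/900 = 1/3 ✓
b·Ac: 32034629/57146526·9/5 + 277002/1058269·(-177/55) = 1/6 ✓
b·c³: (-138350479/171439578)·(-729/125) + 32034629/57146526·(-13824/1331) + 277002/1058269·29791/27000 = -2888088157/3492287700 ≠ 1/4 ⇒ order 3.
b·(c∘Ac): 32034629/57146526·(-216/55) + 277002/1058269·(-1829/550) = -81273719/26456725 ≠ 1/8
b·Ac²: 32034629/57146526·(-81/25) + 277002/1058269·20547/3025 = -22313649/582047950 ≠ 1/12
b·A²c: 277002/1058269·54/25 = 14958108/26456725 ≠ 1/24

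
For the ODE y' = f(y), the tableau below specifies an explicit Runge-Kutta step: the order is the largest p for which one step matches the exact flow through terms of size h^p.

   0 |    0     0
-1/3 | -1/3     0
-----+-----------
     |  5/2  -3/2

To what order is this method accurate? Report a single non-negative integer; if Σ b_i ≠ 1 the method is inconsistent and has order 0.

b = (5/2, -3/2)
c = (0, -1/3)
Σ b_i: 5/2·1 + (-3/2)·1 = 1 ✓
b·c: (-3/2)·(-1/3) = 1/2 ✓; 2 stages ⇒ order 2.

2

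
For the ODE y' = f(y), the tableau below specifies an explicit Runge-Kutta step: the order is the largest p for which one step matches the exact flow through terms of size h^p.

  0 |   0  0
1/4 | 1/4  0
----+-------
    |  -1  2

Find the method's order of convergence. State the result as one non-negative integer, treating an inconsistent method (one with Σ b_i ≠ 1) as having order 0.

b = (-1, 2)
c = (0, 1/4)
Σ b_i: (-1)·1 + 2·1 = 1 ✓
b·c: 2·1/4 = 1/2 ✓; 2 stages ⇒ order 2.

2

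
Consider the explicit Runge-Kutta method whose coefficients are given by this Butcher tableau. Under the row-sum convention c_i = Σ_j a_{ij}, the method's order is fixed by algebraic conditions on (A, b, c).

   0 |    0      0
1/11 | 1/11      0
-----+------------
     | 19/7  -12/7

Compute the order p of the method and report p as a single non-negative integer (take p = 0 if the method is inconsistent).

1

b = (19/7, -12/7)
c = (0, 1/11)
Σ b_i: 19/7·1 + (-12/7)·1 = 1 ✓
b·c: (-12/7)·1/11 = -12/77 ≠ 1/2 ⇒ order 1.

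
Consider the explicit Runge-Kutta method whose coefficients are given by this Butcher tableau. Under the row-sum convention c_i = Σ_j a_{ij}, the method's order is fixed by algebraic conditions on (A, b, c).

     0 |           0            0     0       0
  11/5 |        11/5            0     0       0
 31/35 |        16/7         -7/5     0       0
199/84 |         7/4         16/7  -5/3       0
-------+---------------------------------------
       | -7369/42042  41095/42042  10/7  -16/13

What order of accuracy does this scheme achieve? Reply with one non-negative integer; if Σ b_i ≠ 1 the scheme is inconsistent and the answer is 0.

2

b = (-7369/42042, 41095/42042, 10/7, -16/13)
c = (0, 11/5, 31/35, 199/84)
Ac = (0, 0, -77/25, 373/105)
Σ b_i: (-7369/42042)·1 + 41095/42042·1 + 10/7·1 + (-16/13)·1 = 1 ✓
b·c: 41095/42042·11/5 + 10/7·31/35 + (-16/13)·199/84 = 1/2 ✓
b·c²: 41095/42042·121/25 + 10/7·961/1225 + (-16/13)·39601/7056 = -423733/401310 ≠ 1/3 ⇒ order 2.
b·Ac: 10/7·(-77/25) + (-16/13)·373/105 = -11974/1365 ≠ 1/6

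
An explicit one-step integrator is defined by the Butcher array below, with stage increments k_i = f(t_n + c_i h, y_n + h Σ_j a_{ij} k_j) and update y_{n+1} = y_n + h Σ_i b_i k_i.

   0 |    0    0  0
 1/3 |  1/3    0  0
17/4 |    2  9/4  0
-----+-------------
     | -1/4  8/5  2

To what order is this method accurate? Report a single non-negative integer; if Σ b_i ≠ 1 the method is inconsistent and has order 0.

0

b = (-1/4, 8/5, 2)
c = (0, 1/3, 17/4)
Ac = (0, 0, 3/4)
Σ b_i: (-1/4)·1 + 8/5·1 + 2·1 = 67/20 ≠ 1 ⇒ order 0.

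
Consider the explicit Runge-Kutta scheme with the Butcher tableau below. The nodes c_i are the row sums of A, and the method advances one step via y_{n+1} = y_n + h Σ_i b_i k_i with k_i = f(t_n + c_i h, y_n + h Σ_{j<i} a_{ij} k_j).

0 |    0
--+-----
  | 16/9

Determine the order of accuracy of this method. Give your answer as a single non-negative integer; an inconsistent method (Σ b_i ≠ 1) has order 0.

0

b = (16/9)
c = (0)
Σ b_i: 16/9·1 = 16/9 ≠ 1 ⇒ order 0.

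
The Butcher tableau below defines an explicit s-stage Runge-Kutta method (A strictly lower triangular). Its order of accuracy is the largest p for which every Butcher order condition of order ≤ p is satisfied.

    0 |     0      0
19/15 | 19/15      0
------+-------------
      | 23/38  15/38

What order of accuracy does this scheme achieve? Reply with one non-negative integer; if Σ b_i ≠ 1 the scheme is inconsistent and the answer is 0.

2

b = (23/38, 15/38)
c = (0, 19/15)
Σ b_i: 23/38·1 + 15/38·1 = 1 ✓
b·c: 15/38·19/15 = 1/2 ✓; 2 stages ⇒ order 2.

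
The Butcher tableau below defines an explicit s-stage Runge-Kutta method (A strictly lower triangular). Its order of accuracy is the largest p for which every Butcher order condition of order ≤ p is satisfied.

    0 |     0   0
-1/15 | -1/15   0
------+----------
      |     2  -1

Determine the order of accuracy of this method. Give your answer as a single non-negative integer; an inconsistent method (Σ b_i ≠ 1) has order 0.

b = (2, -1)
c = (0, -1/15)
Σ b_i: 2·1 + (-1)·1 = 1 ✓
b·c: (-1)·(-1/15) = 1/15 ≠ 1/2 ⇒ order 1.

1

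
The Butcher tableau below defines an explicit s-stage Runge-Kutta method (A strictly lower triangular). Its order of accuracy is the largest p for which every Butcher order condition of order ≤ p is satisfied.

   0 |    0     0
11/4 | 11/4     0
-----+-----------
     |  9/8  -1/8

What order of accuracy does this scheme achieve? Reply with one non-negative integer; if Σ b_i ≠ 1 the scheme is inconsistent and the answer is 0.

1

b = (9/8, -1/8)
c = (0, 11/4)
Σ b_i: 9/8·1 + (-1/8)·1 = 1 ✓
b·c: (-1/8)·11/4 = -11/32 ≠ 1/2 ⇒ order 1.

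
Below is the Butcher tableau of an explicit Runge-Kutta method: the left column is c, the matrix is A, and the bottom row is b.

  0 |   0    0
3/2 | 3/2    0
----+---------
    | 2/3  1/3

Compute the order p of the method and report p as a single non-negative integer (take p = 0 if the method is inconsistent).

2

b = (2/3, 1/3)
c = (0, 3/2)
Σ b_i: 2/3·1 + 1/3·1 = 1 ✓
b·c: 1/3·3/2 = 1/2 ✓; 2 stages ⇒ order 2.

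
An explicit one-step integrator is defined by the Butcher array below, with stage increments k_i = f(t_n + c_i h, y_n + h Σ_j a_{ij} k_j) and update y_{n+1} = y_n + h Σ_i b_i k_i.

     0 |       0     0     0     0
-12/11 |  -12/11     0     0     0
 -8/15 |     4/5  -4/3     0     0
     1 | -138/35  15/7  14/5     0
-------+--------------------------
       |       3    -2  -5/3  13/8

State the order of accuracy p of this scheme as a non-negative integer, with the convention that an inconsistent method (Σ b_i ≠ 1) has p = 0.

b = (3, -2, -5/3, 13/8)
c = (0, -12/11, -8/15, 1)
Ac = (0, 0, 16/11, -22124/5775)
Σ b_i: 3·1 + (-2)·1 + (-5/3)·1 + 13/8·1 = 23/24 ≠ 1 ⇒ order 0.

0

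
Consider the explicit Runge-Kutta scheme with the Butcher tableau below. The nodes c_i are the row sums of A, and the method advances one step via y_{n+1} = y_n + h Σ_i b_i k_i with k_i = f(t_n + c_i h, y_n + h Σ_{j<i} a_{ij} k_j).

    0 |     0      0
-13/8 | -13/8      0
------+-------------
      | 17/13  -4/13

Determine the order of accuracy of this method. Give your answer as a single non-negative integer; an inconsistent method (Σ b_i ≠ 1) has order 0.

2

b = (17/13, -4/13)
c = (0, -13/8)
Σ b_i: 17/13·1 + (-4/13)·1 = 1 ✓
b·c: (-4/13)·(-13/8) = 1/2 ✓; 2 stages ⇒ order 2.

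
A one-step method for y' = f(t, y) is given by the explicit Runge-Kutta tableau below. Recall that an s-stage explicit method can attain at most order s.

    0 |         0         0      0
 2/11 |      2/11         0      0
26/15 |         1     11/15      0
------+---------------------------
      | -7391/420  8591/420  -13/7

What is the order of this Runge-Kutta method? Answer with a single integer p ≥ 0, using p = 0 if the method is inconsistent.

2

b = (-7391/420, 8591/420, -13/7)
c = (0, 2/11, 26/15)
Ac = (0, 0, 2/15)
Σ b_i: (-7391/420)·1 + 8591/420·1 + (-13/7)·1 = 1 ✓
b·c: 8591/420·2/11 + (-13/7)·26/15 = 1/2 ✓
b·c²: 8591/420·4/121 + (-13/7)·676/225 = -7723/1575 ≠ 1/3 ⇒ order 2.
b·Ac: (-13/7)·2/15 = -26/105 ≠ 1/6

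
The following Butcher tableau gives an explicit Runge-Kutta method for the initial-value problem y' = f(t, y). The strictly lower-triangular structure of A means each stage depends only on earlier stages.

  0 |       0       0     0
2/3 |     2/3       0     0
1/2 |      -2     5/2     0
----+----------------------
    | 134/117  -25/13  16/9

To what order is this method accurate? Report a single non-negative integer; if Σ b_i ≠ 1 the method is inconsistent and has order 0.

1

b = (134/117, -25/13, 16/9)
c = (0, 2/3, 1/2)
Ac = (0, 0, 5/3)
Σ b_i: 134/117·1 + (-25/13)·1 + 16/9·1 = 1 ✓
b·c: (-25/13)·2/3 + 16/9·1/2 = -46/117 ≠ 1/2 ⇒ order 1.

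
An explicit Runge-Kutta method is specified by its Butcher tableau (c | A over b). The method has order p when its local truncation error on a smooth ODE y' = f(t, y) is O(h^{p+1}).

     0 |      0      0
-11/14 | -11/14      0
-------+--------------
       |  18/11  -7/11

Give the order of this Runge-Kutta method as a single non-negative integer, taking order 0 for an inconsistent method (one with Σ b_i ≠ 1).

b = (18/11, -7/11)
c = (0, -11/14)
Σ b_i: 18/11·1 + (-7/11)·1 = 1 ✓
b·c: (-7/11)·(-11/14) = 1/2 ✓; 2 stages ⇒ order 2.

2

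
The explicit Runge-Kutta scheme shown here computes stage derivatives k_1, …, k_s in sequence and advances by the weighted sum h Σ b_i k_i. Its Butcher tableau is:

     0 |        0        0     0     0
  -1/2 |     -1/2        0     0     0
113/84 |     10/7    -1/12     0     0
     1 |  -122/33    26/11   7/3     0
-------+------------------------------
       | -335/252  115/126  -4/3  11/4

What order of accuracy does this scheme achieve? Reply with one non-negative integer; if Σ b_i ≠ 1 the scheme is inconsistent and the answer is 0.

b = (-335/252, 115/126, -4/3, 11/4)
c = (0, -1/2, 113/84, 1)
Ac = (0, 0, 1/24, 775/396)
Σ b_i: (-335/252)·1 + 115/126·1 + (-4/3)·1 + 11/4·1 = 1 ✓
b·c: 115/126·(-1/2) + (-4/3)·113/84 + 11/4·1 = 1/2 ✓
b·c²: 115/126·1/4 + (-4/3)·12769/7056 + 11/4·1 = 5983/10584 ≠ 1/3 ⇒ order 2.
b·Ac: (-4/3)·1/24 + 11/4·775/396 = 767/144 ≠ 1/6

2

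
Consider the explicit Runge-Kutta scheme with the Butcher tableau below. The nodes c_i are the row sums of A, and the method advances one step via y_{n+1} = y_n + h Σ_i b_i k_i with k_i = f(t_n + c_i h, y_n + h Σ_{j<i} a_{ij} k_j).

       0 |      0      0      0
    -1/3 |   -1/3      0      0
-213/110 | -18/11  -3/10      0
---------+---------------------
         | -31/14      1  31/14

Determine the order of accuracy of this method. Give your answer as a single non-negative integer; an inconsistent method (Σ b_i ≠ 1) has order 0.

b = (-31/14, 1, 31/14)
c = (0, -1/3, -213/110)
Ac = (0, 0, 1/10)
Σ b_i: (-31/14)·1 + 1·1 + 31/14·1 = 1 ✓
b·c: 1·(-1/3) + 31/14·(-213/110) = -21349/4620 ≠ 1/2 ⇒ order 1.

1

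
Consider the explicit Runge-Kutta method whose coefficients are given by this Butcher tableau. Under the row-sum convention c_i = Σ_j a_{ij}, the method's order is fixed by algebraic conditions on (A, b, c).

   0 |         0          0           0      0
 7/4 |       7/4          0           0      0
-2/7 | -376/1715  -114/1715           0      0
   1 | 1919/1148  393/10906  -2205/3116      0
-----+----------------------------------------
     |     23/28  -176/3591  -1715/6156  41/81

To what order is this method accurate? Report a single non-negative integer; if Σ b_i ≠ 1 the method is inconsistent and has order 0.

b = (23/28, -176/3591, -1715/6156, 41/81)
c = (0, 7/4, -2/7, 1)
Ac = (0, 0, -57/490, 87/328)
Σ b_i: 23/28·1 + (-176/3591)·1 + (-1715/6156)·1 + 41/81·1 = 1 ✓
b·c: (-176/3591)·7/4 + (-1715/6156)·(-2/7) + 41/81·1 = 1/2 ✓
b·c²: (-176/3591)·49/16 + (-1715/6156)·4/49 + 41/81·1 = 1/3 ✓
b·Ac: (-1715/6156)·(-57/490) + 41/81·87/328 = 1/6 ✓
b·c³: (-176/3591)·343/64 + (-1715/6156)·(-8/343) + 41/81·1 = 1/4 ✓
b·(c∘Ac): (-1715/6156)·57/1715 + 41/81·87/328 = 1/8 ✓
b·Ac²: (-1715/6156)·(-57/280) + 41/81·69/1312 = 1/12 ✓
b·A²c: 41/81·27/328 = 1/24 ✓; 4 stages ⇒ order 4.

4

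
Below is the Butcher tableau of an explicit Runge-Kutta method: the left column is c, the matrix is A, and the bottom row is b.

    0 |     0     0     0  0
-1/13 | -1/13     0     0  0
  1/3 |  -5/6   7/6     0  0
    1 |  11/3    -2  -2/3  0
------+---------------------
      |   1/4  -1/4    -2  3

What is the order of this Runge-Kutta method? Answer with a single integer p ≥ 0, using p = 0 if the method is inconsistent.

b = (1/4, -1/4, -2, 3)
c = (0, -1/13, 1/3, 1)
Ac = (0, 0, -7/78, -8/117)
Σ b_i: 1/4·1 + (-1/4)·1 + (-2)·1 + 3·1 = 1 ✓
b·c: (-1/4)·(-1/13) + (-2)·1/3 + 3·1 = 367/156 ≠ 1/2 ⇒ order 1.

1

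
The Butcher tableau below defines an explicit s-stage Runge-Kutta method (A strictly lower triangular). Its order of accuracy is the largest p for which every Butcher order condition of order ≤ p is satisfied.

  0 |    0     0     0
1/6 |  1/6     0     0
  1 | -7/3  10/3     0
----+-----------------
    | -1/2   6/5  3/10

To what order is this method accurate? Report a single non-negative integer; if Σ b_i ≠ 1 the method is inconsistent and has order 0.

3

b = (-1/2, 6/5, 3/10)
c = (0, 1/6, 1)
Ac = (0, 0, 5/9)
Σ b_i: (-1/2)·1 + 6/5·1 + 3/10·1 = 1 ✓
b·c: 6/5·1/6 + 3/10·1 = 1/2 ✓
b·c²: 6/5·1/36 + 3/10·1 = 1/3 ✓
b·Ac: 3/10·5/9 = 1/6 ✓; 3 stages ⇒ order 3.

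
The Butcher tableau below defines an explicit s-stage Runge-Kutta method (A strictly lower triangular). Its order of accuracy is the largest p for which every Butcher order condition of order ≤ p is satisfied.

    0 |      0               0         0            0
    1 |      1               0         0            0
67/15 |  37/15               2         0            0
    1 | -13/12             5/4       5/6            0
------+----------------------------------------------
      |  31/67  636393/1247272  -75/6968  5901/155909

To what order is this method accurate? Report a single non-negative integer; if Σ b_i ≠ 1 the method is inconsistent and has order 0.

b = (31/67, 636393/1247272, -75/6968, 5901/155909)
c = (0, 1, 67/15, 1)
Ac = (0, 0, 2, 179/36)
Σ b_i: 31/67·1 + 636393/1247272·1 + (-75/6968)·1 + 5901/155909·1 = 1 ✓
b·c: 636393/1247272·1 + (-75/6968)·67/15 + 5901/155909·1 = 1/2 ✓
b·c²: 636393/1247272·1 + (-75/6968)·4489/225 + 5901/155909·1 = 1/3 ✓
b·Ac: (-75/6968)·2 + 5901/155909·179/36 = 1/6 ✓
b·c³: 636393/1247272·1 + (-75/6968)·300763/3375 + 5901/155909·1 = -37/90 ≠ 1/4 ⇒ order 3.
b·(c∘Ac): (-75/6968)·134/15 + 5901/155909·179/36 = 37/402 ≠ 1/8
b·Ac²: (-75/6968)·2 + 5901/155909·9653/540 = 10553/16110 ≠ 1/12
b·A²c: 5901/155909·5/3 = 9835/155909 ≠ 1/24

3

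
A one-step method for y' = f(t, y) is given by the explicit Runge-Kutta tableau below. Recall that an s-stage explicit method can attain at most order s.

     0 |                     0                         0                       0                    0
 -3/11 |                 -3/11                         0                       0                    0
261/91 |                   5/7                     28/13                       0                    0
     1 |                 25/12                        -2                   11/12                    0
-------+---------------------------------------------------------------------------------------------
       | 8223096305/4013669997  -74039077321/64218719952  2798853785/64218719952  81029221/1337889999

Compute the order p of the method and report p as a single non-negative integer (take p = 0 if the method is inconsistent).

3

b = (8223096305/4013669997, -74039077321/64218719952, 2798853785/64218719952, 81029221/1337889999)
c = (0, -3/11, 261/91, 1)
Ac = (0, 0, -84/143, 12711/4004)
Σ b_i: 8223096305/4013669997·1 + (-74039077321/64218719952)·1 + 2798853785/64218719952·1 + 81029221/1337889999·1 = 1 ✓
b·c: (-74039077321/64218719952)·(-3/11) + 2798853785/64218719952·261/91 + 81029221/1337889999·1 = 1/2 ✓
b·c²: (-74039077321/64218719952)·9/121 + 2798853785/64218719952·68121/8281 + 81029221/1337889999·1 = 1/3 ✓
b·Ac: 2798853785/64218719952·(-84/143) + 81029221/1337889999·12711/4004 = 1/6 ✓
b·c³: (-74039077321/64218719952)·(-27/1331) + 2798853785/64218719952·17779581/753571 + 81029221/1337889999·1 = 2979094255525/2678455777998 ≠ 1/4 ⇒ order 3.
b·(c∘Ac): 2798853785/64218719952·(-3132/1859) + 81029221/1337889999·12711/4004 = 582981523/4905596663 ≠ 1/8
b·Ac²: 2798853785/64218719952·252/1573 + 81029221/1337889999·29626785/4008004 = 405939989405/892818592666 ≠ 1/12
b·A²c: 81029221/1337889999·(-7/13) = -43631119/1337889999 ≠ 1/24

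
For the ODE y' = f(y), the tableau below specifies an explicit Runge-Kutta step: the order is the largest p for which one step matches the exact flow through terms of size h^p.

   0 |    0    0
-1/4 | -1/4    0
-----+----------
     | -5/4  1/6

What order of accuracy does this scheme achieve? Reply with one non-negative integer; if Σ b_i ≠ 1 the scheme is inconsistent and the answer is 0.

b = (-5/4, 1/6)
c = (0, -1/4)
Σ b_i: (-5/4)·1 + 1/6·1 = -13/12 ≠ 1 ⇒ order 0.

0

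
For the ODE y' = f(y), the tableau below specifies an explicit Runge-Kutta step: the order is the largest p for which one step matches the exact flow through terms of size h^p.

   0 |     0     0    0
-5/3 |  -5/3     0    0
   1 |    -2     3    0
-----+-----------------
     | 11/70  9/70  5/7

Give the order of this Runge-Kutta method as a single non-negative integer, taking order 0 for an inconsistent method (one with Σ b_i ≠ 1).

b = (11/70, 9/70, 5/7)
c = (0, -5/3, 1)
Ac = (0, 0, -5)
Σ b_i: 11/70·1 + 9/70·1 + 5/7·1 = 1 ✓
b·c: 9/70·(-5/3) + 5/7·1 = 1/2 ✓
b·c²: 9/70·25/9 + 5/7·1 = 15/14 ≠ 1/3 ⇒ order 2.
b·Ac: 5/7·(-5) = -25/7 ≠ 1/6

2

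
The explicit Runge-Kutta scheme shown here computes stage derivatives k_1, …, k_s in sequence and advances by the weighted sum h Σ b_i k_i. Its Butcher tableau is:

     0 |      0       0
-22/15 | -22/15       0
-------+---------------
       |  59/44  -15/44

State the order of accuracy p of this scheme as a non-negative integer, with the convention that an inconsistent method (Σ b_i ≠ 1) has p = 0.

2

b = (59/44, -15/44)
c = (0, -22/15)
Σ b_i: 59/44·1 + (-15/44)·1 = 1 ✓
b·c: (-15/44)·(-22/15) = 1/2 ✓; 2 stages ⇒ order 2.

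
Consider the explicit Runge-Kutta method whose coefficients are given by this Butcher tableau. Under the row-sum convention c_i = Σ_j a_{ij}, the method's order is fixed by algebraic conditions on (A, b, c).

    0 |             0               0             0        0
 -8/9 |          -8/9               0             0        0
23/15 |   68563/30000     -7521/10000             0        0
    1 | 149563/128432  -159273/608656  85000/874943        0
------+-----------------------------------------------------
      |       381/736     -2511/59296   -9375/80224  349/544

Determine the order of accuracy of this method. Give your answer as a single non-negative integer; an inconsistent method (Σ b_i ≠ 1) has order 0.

4

b = (381/736, -2511/59296, -9375/80224, 349/544)
c = (0, -8/9, 23/15, 1)
Ac = (0, 0, 2507/3750, 799/2094)
Σ b_i: 381/736·1 + (-2511/59296)·1 + (-9375/80224)·1 + 349/544·1 = 1 ✓
b·c: (-2511/59296)·(-8/9) + (-9375/80224)·23/15 + 349/544·1 = 1/2 ✓
b·c²: (-2511/59296)·64/81 + (-9375/80224)·529/225 + 349/544·1 = 1/3 ✓
b·Ac: (-9375/80224)·2507/3750 + 349/544·799/2094 = 1/6 ✓
b·c³: (-2511/59296)·(-512/729) + (-9375/80224)·12167/3375 + 349/544·1 = 1/4 ✓
b·(c∘Ac): (-9375/80224)·57661/56250 + 349/544·799/2094 = 1/8 ✓
b·Ac²: (-9375/80224)·(-10028/16875) + 349/544·68/3141 = 1/12 ✓
b·A²c: 349/544·68/1047 = 1/24 ✓; 4 stages ⇒ order 4.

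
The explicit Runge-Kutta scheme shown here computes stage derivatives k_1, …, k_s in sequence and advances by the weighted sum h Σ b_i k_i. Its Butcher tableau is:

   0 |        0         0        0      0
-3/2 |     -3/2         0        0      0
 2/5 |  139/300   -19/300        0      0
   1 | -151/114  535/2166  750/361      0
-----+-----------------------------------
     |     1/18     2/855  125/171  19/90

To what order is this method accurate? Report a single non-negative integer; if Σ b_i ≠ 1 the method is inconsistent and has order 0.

4

b = (1/18, 2/855, 125/171, 19/90)
c = (0, -3/2, 2/5, 1)
Ac = (0, 0, 19/200, 35/76)
Σ b_i: 1/18·1 + 2/855·1 + 125/171·1 + 19/90·1 = 1 ✓
b·c: 2/855·(-3/2) + 125/171·2/5 + 19/90·1 = 1/2 ✓
b·c²: 2/855·9/4 + 125/171·4/25 + 19/90·1 = 1/3 ✓
b·Ac: 125/171·19/200 + 19/90·35/76 = 1/6 ✓
b·c³: 2/855·(-27/8) + 125/171·8/125 + 19/90·1 = 1/4 ✓
b·(c∘Ac): 125/171·19/500 + 19/90·35/76 = 1/8 ✓
b·Ac²: 125/171·(-57/400) + 19/90·135/152 = 1/12 ✓
b·A²c: 19/90·15/76 = 1/24 ✓; 4 stages ⇒ order 4.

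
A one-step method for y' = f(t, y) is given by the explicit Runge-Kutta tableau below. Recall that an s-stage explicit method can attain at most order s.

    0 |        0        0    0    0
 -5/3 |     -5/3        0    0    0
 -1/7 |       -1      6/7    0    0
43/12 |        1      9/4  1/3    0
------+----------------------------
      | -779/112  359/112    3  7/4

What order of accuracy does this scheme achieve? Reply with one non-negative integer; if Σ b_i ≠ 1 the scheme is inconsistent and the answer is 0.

2

b = (-779/112, 359/112, 3, 7/4)
c = (0, -5/3, -1/7, 43/12)
Ac = (0, 0, -10/7, -319/84)
Σ b_i: (-779/112)·1 + 359/112·1 + 3·1 + 7/4·1 = 1 ✓
b·c: 359/112·(-5/3) + 3·(-1/7) + 7/4·43/12 = 1/2 ✓
b·c²: 359/112·25/9 + 3·1/49 + 7/4·1849/144 = 295745/9408 ≠ 1/3 ⇒ order 2.
b·Ac: 3·(-10/7) + 7/4·(-319/84) = -3673/336 ≠ 1/6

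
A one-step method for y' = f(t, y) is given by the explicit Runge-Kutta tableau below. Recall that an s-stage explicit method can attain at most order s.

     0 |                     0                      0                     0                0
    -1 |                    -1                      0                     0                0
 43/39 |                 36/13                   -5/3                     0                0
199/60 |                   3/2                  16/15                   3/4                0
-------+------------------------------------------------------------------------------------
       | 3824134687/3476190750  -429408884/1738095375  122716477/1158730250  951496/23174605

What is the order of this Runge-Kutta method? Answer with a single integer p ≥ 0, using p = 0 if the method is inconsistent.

b = (3824134687/3476190750, -429408884/1738095375, 122716477/1158730250, 951496/23174605)
c = (0, -1, 43/39, 199/60)
Ac = (0, 0, 5/3, -187/780)
Σ b_i: 3824134687/3476190750·1 + (-429408884/1738095375)·1 + 122716477/1158730250·1 + 951496/23174605·1 = 1 ✓
b·c: (-429408884/1738095375)·(-1) + 122716477/1158730250·43/39 + 951496/23174605·199/60 = 1/2 ✓
b·c²: (-429408884/1738095375)·1 + 122716477/1158730250·1849/1521 + 951496/23174605·39601/3600 = 1/3 ✓
b·Ac: 122716477/1158730250·5/3 + 951496/23174605·(-187/780) = 1/6 ✓
b·c³: (-429408884/1738095375)·(-1) + 122716477/1158730250·79507/59319 + 951496/23174605·7880599/216000 = 15349119148159/8134286355000 ≠ 1/4 ⇒ order 3.
b·(c∘Ac): 122716477/1158730250·215/117 + 951496/23174605·(-37213/46800) = 281513333/1738095375 ≠ 1/8
b·Ac²: 122716477/1158730250·(-5/3) + 951496/23174605·6687/3380 = -172232369/1807619190 ≠ 1/12
b·A²c: 951496/23174605·5/4 = 237874/4634921 ≠ 1/24

3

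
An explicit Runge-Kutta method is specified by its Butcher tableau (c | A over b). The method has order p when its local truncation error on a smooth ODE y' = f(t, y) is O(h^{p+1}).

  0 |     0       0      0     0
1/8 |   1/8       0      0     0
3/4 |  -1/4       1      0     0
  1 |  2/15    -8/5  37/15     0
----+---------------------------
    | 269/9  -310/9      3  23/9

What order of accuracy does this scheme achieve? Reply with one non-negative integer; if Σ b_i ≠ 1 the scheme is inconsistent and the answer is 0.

2

b = (269/9, -310/9, 3, 23/9)
c = (0, 1/8, 3/4, 1)
Ac = (0, 0, 1/8, 33/20)
Σ b_i: 269/9·1 + (-310/9)·1 + 3·1 + 23/9·1 = 1 ✓
b·c: (-310/9)·1/8 + 3·3/4 + 23/9·1 = 1/2 ✓
b·c²: (-310/9)·1/64 + 3·9/16 + 23/9·1 = 1067/288 ≠ 1/3 ⇒ order 2.
b·Ac: 3·1/8 + 23/9·33/20 = 551/120 ≠ 1/6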